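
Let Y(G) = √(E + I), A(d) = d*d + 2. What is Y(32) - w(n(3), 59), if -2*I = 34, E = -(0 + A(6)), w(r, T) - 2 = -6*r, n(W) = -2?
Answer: -14 + I*√55 ≈ -14.0 + 7.4162*I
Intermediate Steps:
A(d) = 2 + d² (A(d) = d² + 2 = 2 + d²)
w(r, T) = 2 - 6*r
E = -38 (E = -(0 + (2 + 6²)) = -(0 + (2 + 36)) = -(0 + 38) = -1*38 = -38)
I = -17 (I = -½*34 = -17)
Y(G) = I*√55 (Y(G) = √(-38 - 17) = √(-55) = I*√55)
Y(32) - w(n(3), 59) = I*√55 - (2 - 6*(-2)) = I*√55 - (2 + 12) = I*√55 - 1*14 = I*√55 - 14 = -14 + I*√55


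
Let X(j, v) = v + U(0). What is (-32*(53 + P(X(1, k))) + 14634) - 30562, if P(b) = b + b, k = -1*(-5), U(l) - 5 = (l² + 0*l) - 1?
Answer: -18200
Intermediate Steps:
U(l) = 4 + l² (U(l) = 5 + ((l² + 0*l) - 1) = 5 + ((l² + 0) - 1) = 5 + (l² - 1) = 5 + (-1 + l²) = 4 + l²)
k = 5
X(j, v) = 4 + v (X(j, v) = v + (4 + 0²) = v + (4 + 0) = v + 4 = 4 + v)
P(b) = 2*b
(-32*(53 + P(X(1, k))) + 14634) - 30562 = (-32*(53 + 2*(4 + 5)) + 14634) - 30562 = (-32*(53 + 2*9) + 14634) - 30562 = (-32*(53 + 18) + 14634) - 30562 = (-32*71 + 14634) - 30562 = (-2272 + 14634) - 30562 = 12362 - 30562 = -18200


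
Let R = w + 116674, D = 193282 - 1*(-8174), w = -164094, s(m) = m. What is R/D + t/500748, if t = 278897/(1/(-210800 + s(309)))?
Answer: -123193337082707/1050819678 ≈ -1.1724e+5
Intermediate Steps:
D = 201456 (D = 193282 + 8174 = 201456)
t = -58705308427 (t = 278897/(1/(-210800 + 309)) = 278897/(1/(-210491)) = 278897/(-1/210491) = 278897*(-210491) = -58705308427)
R = -47420 (R = -164094 + 116674 = -47420)
R/D + t/500748 = -47420/201456 - 58705308427/500748 = -47420*1/201456 - 58705308427*1/500748 = -11855/50364 - 58705308427/500748 = -123193337082707/1050819678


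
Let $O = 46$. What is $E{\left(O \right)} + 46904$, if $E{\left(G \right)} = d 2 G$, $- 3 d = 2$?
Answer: $\frac{140528}{3} \approx 46843.0$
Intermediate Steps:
$d = - \frac{2}{3}$ ($d = \left(- \frac{1}{3}\right) 2 = - \frac{2}{3} \approx -0.66667$)
$E{\left(G \right)} = - \frac{4 G}{3}$ ($E{\left(G \right)} = \left(- \frac{2}{3}\right) 2 G = - \frac{4 G}{3}$)
$E{\left(O \right)} + 46904 = \left(- \frac{4}{3}\right) 46 + 46904 = - \frac{184}{3} + 46904 = \frac{140528}{3}$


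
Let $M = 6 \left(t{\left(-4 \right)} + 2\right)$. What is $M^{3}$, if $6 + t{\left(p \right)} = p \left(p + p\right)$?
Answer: $4741632$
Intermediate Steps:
$t{\left(p \right)} = -6 + 2 p^{2}$ ($t{\left(p \right)} = -6 + p \left(p + p\right) = -6 + p 2 p = -6 + 2 p^{2}$)
$M = 168$ ($M = 6 \left(\left(-6 + 2 \left(-4\right)^{2}\right) + 2\right) = 6 \left(\left(-6 + 2 \cdot 16\right) + 2\right) = 6 \left(\left(-6 + 32\right) + 2\right) = 6 \left(26 + 2\right) = 6 \cdot 28 = 168$)
$M^{3} = 168^{3} = 4741632$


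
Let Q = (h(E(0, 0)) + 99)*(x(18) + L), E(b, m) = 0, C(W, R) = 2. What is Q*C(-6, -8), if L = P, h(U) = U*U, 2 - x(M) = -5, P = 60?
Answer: 13266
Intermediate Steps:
x(M) = 7 (x(M) = 2 - 1*(-5) = 2 + 5 = 7)
h(U) = U²
L = 60
Q = 6633 (Q = (0² + 99)*(7 + 60) = (0 + 99)*67 = 99*67 = 6633)
Q*C(-6, -8) = 6633*2 = 13266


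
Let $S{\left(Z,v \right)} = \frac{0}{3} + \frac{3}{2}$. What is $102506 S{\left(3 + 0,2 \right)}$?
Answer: $153759$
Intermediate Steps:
$S{\left(Z,v \right)} = \frac{3}{2}$ ($S{\left(Z,v \right)} = 0 \cdot \frac{1}{3} + 3 \cdot \frac{1}{2} = 0 + \frac{3}{2} = \frac{3}{2}$)
$102506 S{\left(3 + 0,2 \right)} = 102506 \cdot \frac{3}{2} = 153759$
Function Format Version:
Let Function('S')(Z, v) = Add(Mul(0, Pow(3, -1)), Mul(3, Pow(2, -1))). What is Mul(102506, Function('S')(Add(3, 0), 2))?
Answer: 153759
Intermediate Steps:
Function('S')(Z, v) = Rational(3, 2) (Function('S')(Z, v) = Add(Mul(0, Rational(1, 3)), Mul(3, Rational(1, 2))) = Add(0, Rational(3, 2)) = Rational(3, 2))
Mul(102506, Function('S')(Add(3, 0), 2)) = Mul(102506, Rational(3, 2)) = 153759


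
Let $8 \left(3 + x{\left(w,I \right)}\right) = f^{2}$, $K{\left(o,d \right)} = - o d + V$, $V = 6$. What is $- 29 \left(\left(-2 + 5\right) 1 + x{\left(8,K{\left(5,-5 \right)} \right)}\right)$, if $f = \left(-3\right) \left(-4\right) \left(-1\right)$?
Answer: $-522$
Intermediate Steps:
$K{\left(o,d \right)} = 6 - d o$ ($K{\left(o,d \right)} = - o d + 6 = - d o + 6 = 6 - d o$)
$f = -12$ ($f = 12 \left(-1\right) = -12$)
$x{\left(w,I \right)} = 15$ ($x{\left(w,I \right)} = -3 + \frac{\left(-12\right)^{2}}{8} = -3 + \frac{1}{8} \cdot 144 = -3 + 18 = 15$)
$- 29 \left(\left(-2 + 5\right) 1 + x{\left(8,K{\left(5,-5 \right)} \right)}\right) = - 29 \left(\left(-2 + 5\right) 1 + 15\right) = - 29 \left(3 \cdot 1 + 15\right) = - 29 \left(3 + 15\right) = \left(-29\right) 18 = -522$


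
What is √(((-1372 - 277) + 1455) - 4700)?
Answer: I*√4894 ≈ 69.957*I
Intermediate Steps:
√(((-1372 - 277) + 1455) - 4700) = √((-1649 + 1455) - 4700) = √(-194 - 4700) = √(-4894) = I*√4894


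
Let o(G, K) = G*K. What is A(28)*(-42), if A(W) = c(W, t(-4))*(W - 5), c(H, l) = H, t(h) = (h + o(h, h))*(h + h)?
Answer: -27048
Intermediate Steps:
t(h) = 2*h*(h + h²) (t(h) = (h + h*h)*(h + h) = (h + h²)*(2*h) = 2*h*(h + h²))
A(W) = W*(-5 + W) (A(W) = W*(W - 5) = W*(-5 + W))
A(28)*(-42) = (28*(-5 + 28))*(-42) = (28*23)*(-42) = 644*(-42) = -27048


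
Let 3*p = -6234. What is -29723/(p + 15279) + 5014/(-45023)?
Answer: -1404408443/594348623 ≈ -2.3629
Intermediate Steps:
p = -2078 (p = (⅓)*(-6234) = -2078)
-29723/(p + 15279) + 5014/(-45023) = -29723/(-2078 + 15279) + 5014/(-45023) = -29723/13201 + 5014*(-1/45023) = -29723*1/13201 - 5014/45023 = -29723/13201 - 5014/45023 = -1404408443/594348623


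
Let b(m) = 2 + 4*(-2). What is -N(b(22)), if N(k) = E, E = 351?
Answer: -351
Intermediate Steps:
b(m) = -6 (b(m) = 2 - 8 = -6)
N(k) = 351
-N(b(22)) = -1*351 = -351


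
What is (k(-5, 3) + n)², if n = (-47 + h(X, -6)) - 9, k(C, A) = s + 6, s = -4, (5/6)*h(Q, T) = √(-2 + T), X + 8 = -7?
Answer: 72612/25 - 1296*I*√2/5 ≈ 2904.5 - 366.56*I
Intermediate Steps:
X = -15 (X = -8 - 7 = -15)
h(Q, T) = 6*√(-2 + T)/5
k(C, A) = 2 (k(C, A) = -4 + 6 = 2)
n = -56 + 12*I*√2/5 (n = (-47 + 6*√(-2 - 6)/5) - 9 = (-47 + 6*√(-8)/5) - 9 = (-47 + 6*(2*I*√2)/5) - 9 = (-47 + 12*I*√2/5) - 9 = -56 + 12*I*√2/5 ≈ -56.0 + 3.3941*I)
(k(-5, 3) + n)² = (2 + (-56 + 12*I*√2/5))² = (-54 + 12*I*√2/5)²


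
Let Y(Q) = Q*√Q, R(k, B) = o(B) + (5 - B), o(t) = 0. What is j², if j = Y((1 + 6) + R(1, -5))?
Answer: 4913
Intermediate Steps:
R(k, B) = 5 - B (R(k, B) = 0 + (5 - B) = 5 - B)
Y(Q) = Q^(3/2)
j = 17*√17 (j = ((1 + 6) + (5 - 1*(-5)))^(3/2) = (7 + (5 + 5))^(3/2) = (7 + 10)^(3/2) = 17^(3/2) = 17*√17 ≈ 70.093)
j² = (17*√17)² = 4913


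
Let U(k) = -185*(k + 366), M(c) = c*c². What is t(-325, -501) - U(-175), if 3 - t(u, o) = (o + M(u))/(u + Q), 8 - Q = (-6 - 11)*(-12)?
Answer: -15917528/521 ≈ -30552.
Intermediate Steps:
M(c) = c³
Q = -196 (Q = 8 - (-6 - 11)*(-12) = 8 - (-17)*(-12) = 8 - 1*204 = 8 - 204 = -196)
U(k) = -67710 - 185*k (U(k) = -185*(366 + k) = -67710 - 185*k)
t(u, o) = 3 - (o + u³)/(-196 + u) (t(u, o) = 3 - (o + u³)/(u - 196) = 3 - (o + u³)/(-196 + u))
t(-325, -501) - U(-175) = (-588 - 1*(-501) - 1*(-325)³ + 3*(-325))/(-196 - 325) - (-67710 - 185*(-175)) = (-588 + 501 - 1*(-34328125) - 975)/(-521) - (-67710 + 32375) = -(-588 + 501 + 34328125 - 975)/521 - 1*(-35335) = -1/521*34327063 + 35335 = -34327063/521 + 35335 = -15917528/521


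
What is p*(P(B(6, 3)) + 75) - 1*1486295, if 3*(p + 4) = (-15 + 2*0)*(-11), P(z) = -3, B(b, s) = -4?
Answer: -1482623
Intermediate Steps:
p = 51 (p = -4 + ((-15 + 2*0)*(-11))/3 = -4 + ((-15 + 0)*(-11))/3 = -4 + (-15*(-11))/3 = -4 + (1/3)*165 = -4 + 55 = 51)
p*(P(B(6, 3)) + 75) - 1*1486295 = 51*(-3 + 75) - 1*1486295 = 51*72 - 1486295 = 3672 - 1486295 = -1482623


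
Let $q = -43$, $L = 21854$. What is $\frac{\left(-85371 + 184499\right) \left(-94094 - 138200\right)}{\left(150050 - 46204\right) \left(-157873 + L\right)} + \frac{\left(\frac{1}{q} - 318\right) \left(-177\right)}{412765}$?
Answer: $\frac{44289023855809679}{25070365790637323} \approx 1.7666$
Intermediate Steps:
$\frac{\left(-85371 + 184499\right) \left(-94094 - 138200\right)}{\left(150050 - 46204\right) \left(-157873 + L\right)} + \frac{\left(\frac{1}{q} - 318\right) \left(-177\right)}{412765} = \frac{\left(-85371 + 184499\right) \left(-94094 - 138200\right)}{\left(150050 - 46204\right) \left(-157873 + 21854\right)} + \frac{\left(\frac{1}{-43} - 318\right) \left(-177\right)}{412765} = \frac{99128 \left(-232294\right)}{103846 \left(-136019\right)} + \left(- \frac{1}{43} - 318\right) \left(-177\right) \frac{1}{412765} = - \frac{23026839632}{-14125029074} + \left(- \frac{13675}{43}\right) \left(-177\right) \frac{1}{412765} = \left(-23026839632\right) \left(- \frac{1}{14125029074}\right) + \frac{2420475}{43} \cdot \frac{1}{412765} = \frac{11513419816}{7062514537} + \frac{484095}{3549779} = \frac{44289023855809679}{25070365790637323}$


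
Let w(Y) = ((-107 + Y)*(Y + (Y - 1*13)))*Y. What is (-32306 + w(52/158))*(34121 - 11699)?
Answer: -352350372898248/493039 ≈ -7.1465e+8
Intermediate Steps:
w(Y) = Y*(-107 + Y)*(-13 + 2*Y) (w(Y) = ((-107 + Y)*(Y + (Y - 13)))*Y = ((-107 + Y)*(Y + (-13 + Y)))*Y = ((-107 + Y)*(-13 + 2*Y))*Y = Y*(-107 + Y)*(-13 + 2*Y))
(-32306 + w(52/158))*(34121 - 11699) = (-32306 + (52/158)*(1391 - 11804/158 + 2*(52/158)²))*(34121 - 11699) = (-32306 + (52*(1/158))*(1391 - 11804/158 + 2*(52*(1/158))²))*22422 = (-32306 + 26*(1391 - 227*26/79 + 2*(26/79)²)/79)*22422 = (-32306 + 26*(1391 - 5902/79 + 2*(676/6241))/79)*22422 = (-32306 + 26*(1391 - 5902/79 + 1352/6241)/79)*22422 = (-32306 + (26/79)*(8216325/6241))*22422 = (-32306 + 213624450/493039)*22422 = -15714493484/493039*22422 = -352350372898248/493039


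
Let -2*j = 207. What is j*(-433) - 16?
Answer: 89599/2 ≈ 44800.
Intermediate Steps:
j = -207/2 (j = -1/2*207 = -207/2 ≈ -103.50)
j*(-433) - 16 = -207/2*(-433) - 16 = 89631/2 - 16 = 89599/2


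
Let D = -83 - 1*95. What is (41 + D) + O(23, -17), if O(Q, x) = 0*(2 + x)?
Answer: -137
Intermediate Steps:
O(Q, x) = 0
D = -178 (D = -83 - 95 = -178)
(41 + D) + O(23, -17) = (41 - 178) + 0 = -137 + 0 = -137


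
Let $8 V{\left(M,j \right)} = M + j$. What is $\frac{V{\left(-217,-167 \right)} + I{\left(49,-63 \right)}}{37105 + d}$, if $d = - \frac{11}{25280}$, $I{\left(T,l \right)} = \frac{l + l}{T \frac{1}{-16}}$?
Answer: $- \frac{404480}{2188700241} \approx -0.0001848$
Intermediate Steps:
$V{\left(M,j \right)} = \frac{M}{8} + \frac{j}{8}$ ($V{\left(M,j \right)} = \frac{M + j}{8} = \frac{M}{8} + \frac{j}{8}$)
$I{\left(T,l \right)} = - \frac{32 l}{T}$ ($I{\left(T,l \right)} = \frac{2 l}{T \left(- \frac{1}{16}\right)} = \frac{2 l}{\left(- \frac{1}{16}\right) T} = 2 l \left(- \frac{16}{T}\right) = - \frac{32 l}{T}$)
$d = - \frac{11}{25280}$ ($d = \left(-11\right) \frac{1}{25280} = - \frac{11}{25280} \approx -0.00043513$)
$\frac{V{\left(-217,-167 \right)} + I{\left(49,-63 \right)}}{37105 + d} = \frac{\left(\frac{1}{8} \left(-217\right) + \frac{1}{8} \left(-167\right)\right) - - \frac{2016}{49}}{37105 - \frac{11}{25280}} = \frac{\left(- \frac{217}{8} - \frac{167}{8}\right) - \left(-2016\right) \frac{1}{49}}{\frac{938014389}{25280}} = \left(-48 + \frac{288}{7}\right) \frac{25280}{938014389} = \left(- \frac{48}{7}\right) \frac{25280}{938014389} = - \frac{404480}{2188700241}$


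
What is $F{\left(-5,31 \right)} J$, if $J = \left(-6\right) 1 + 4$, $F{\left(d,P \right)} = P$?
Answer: $-62$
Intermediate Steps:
$J = -2$ ($J = -6 + 4 = -2$)
$F{\left(-5,31 \right)} J = 31 \left(-2\right) = -62$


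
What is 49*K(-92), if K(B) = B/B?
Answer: 49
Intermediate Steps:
K(B) = 1
49*K(-92) = 49*1 = 49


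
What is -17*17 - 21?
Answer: -310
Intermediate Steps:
-17*17 - 21 = -289 - 21 = -310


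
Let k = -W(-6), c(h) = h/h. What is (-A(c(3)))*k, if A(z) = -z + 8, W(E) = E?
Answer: -42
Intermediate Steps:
c(h) = 1
A(z) = 8 - z
k = 6 (k = -1*(-6) = 6)
(-A(c(3)))*k = -(8 - 1*1)*6 = -(8 - 1)*6 = -1*7*6 = -7*6 = -42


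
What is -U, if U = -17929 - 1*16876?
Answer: 34805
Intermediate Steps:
U = -34805 (U = -17929 - 16876 = -34805)
-U = -1*(-34805) = 34805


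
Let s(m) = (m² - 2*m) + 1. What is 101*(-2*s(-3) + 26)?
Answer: -606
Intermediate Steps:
s(m) = 1 + m² - 2*m
101*(-2*s(-3) + 26) = 101*(-2*(1 + (-3)² - 2*(-3)) + 26) = 101*(-2*(1 + 9 + 6) + 26) = 101*(-2*16 + 26) = 101*(-32 + 26) = 101*(-6) = -606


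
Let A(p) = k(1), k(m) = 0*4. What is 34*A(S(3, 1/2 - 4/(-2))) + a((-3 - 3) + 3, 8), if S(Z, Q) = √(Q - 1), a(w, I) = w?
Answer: -3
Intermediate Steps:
S(Z, Q) = √(-1 + Q)
k(m) = 0
A(p) = 0
34*A(S(3, 1/2 - 4/(-2))) + a((-3 - 3) + 3, 8) = 34*0 + ((-3 - 3) + 3) = 0 + (-6 + 3) = 0 - 3 = -3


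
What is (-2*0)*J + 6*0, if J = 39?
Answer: 0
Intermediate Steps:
(-2*0)*J + 6*0 = -2*0*39 + 6*0 = 0*39 + 0 = 0 + 0 = 0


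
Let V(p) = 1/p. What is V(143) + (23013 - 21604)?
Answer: 201488/143 ≈ 1409.0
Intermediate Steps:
V(143) + (23013 - 21604) = 1/143 + (23013 - 21604) = 1/143 + 1409 = 201488/143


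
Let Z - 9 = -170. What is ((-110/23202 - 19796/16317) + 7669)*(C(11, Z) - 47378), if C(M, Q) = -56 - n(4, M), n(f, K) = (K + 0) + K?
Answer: -156191731681472/429237 ≈ -3.6388e+8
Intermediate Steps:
n(f, K) = 2*K (n(f, K) = K + K = 2*K)
Z = -161 (Z = 9 - 170 = -161)
C(M, Q) = -56 - 2*M
((-110/23202 - 19796/16317) + 7669)*(C(11, Z) - 47378) = ((-110/23202 - 19796/16317) + 7669)*((-56 - 2*11) - 47378) = ((-110*1/23202 - 19796*1/16317) + 7669)*((-56 - 22) - 47378) = ((-55/11601 - 404/333) + 7669)*(-78 - 47378) = (-522791/429237 + 7669)*(-47456) = (3291295762/429237)*(-47456) = -156191731681472/429237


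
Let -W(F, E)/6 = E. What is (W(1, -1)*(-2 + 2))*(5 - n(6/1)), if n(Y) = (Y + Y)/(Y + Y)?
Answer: 0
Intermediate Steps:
W(F, E) = -6*E
n(Y) = 1 (n(Y) = (2*Y)/((2*Y)) = (2*Y)*(1/(2*Y)) = 1)
(W(1, -1)*(-2 + 2))*(5 - n(6/1)) = ((-6*(-1))*(-2 + 2))*(5 - 1*1) = (6*0)*(5 - 1) = 0*4 = 0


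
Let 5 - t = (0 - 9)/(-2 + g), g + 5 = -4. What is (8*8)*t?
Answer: 2944/11 ≈ 267.64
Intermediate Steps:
g = -9 (g = -5 - 4 = -9)
t = 46/11 (t = 5 - (0 - 9)/(-2 - 9) = 5 - (-9)/(-11) = 5 - (-9)*(-1)/11 = 5 - 1*9/11 = 5 - 9/11 = 46/11 ≈ 4.1818)
(8*8)*t = (8*8)*(46/11) = 64*(46/11) = 2944/11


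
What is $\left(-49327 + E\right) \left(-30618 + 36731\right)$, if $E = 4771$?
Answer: $-272370828$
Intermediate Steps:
$\left(-49327 + E\right) \left(-30618 + 36731\right) = \left(-49327 + 4771\right) \left(-30618 + 36731\right) = \left(-44556\right) 6113 = -272370828$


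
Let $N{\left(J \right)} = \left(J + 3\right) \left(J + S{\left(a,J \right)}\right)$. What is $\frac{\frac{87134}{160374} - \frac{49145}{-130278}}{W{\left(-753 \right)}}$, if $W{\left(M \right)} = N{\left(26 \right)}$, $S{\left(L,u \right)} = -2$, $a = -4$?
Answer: $\frac{3205537247}{2423611660752} \approx 0.0013226$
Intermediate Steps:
$N{\left(J \right)} = \left(-2 + J\right) \left(3 + J\right)$ ($N{\left(J \right)} = \left(J + 3\right) \left(J - 2\right) = \left(3 + J\right) \left(-2 + J\right) = \left(-2 + J\right) \left(3 + J\right)$)
$W{\left(M \right)} = 696$ ($W{\left(M \right)} = -6 + 26 + 26^{2} = -6 + 26 + 676 = 696$)
$\frac{\frac{87134}{160374} - \frac{49145}{-130278}}{W{\left(-753 \right)}} = \frac{\frac{87134}{160374} - \frac{49145}{-130278}}{696} = \left(87134 \cdot \frac{1}{160374} - - \frac{49145}{130278}\right) \frac{1}{696} = \left(\frac{43567}{80187} + \frac{49145}{130278}\right) \frac{1}{696} = \frac{3205537247}{3482200662} \cdot \frac{1}{696} = \frac{3205537247}{2423611660752}$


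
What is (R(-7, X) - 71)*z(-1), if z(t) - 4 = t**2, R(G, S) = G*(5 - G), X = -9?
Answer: -775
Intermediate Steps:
z(t) = 4 + t**2
(R(-7, X) - 71)*z(-1) = (-7*(5 - 1*(-7)) - 71)*(4 + (-1)**2) = (-7*(5 + 7) - 71)*(4 + 1) = (-7*12 - 71)*5 = (-84 - 71)*5 = -155*5 = -775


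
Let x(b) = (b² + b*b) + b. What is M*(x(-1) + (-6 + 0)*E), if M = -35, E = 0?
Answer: -35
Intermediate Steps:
x(b) = b + 2*b² (x(b) = (b² + b²) + b = 2*b² + b = b + 2*b²)
M*(x(-1) + (-6 + 0)*E) = -35*(-(1 + 2*(-1)) + (-6 + 0)*0) = -35*(-(1 - 2) - 6*0) = -35*(-1*(-1) + 0) = -35*(1 + 0) = -35*1 = -35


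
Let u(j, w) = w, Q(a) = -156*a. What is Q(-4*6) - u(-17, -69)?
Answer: 3813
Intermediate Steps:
Q(-4*6) - u(-17, -69) = -(-624)*6 - 1*(-69) = -156*(-24) + 69 = 3744 + 69 = 3813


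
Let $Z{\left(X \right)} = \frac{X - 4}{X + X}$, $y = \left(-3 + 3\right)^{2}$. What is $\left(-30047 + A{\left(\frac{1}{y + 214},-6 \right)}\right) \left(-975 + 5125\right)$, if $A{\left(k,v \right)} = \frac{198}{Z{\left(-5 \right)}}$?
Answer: $-123782050$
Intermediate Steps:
$y = 0$ ($y = 0^{2} = 0$)
$Z{\left(X \right)} = \frac{-4 + X}{2 X}$
$A{\left(k,v \right)} = 220$ ($A{\left(k,v \right)} = \frac{198}{\frac{1}{2} \frac{1}{-5} \left(-4 - 5\right)} = \frac{198}{\frac{1}{2} \left(- \frac{1}{5}\right) \left(-9\right)} = \frac{198}{\frac{9}{10}} = 198 \cdot \frac{10}{9} = 220$)
$\left(-30047 + A{\left(\frac{1}{y + 214},-6 \right)}\right) \left(-975 + 5125\right) = \left(-30047 + 220\right) \left(-975 + 5125\right) = \left(-29827\right) 4150 = -123782050$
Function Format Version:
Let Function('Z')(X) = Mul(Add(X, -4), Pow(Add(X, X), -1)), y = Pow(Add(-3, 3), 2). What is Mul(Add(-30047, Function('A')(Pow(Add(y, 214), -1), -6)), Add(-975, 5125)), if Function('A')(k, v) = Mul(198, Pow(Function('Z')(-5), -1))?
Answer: -123782050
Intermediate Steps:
y = 0 (y = Pow(0, 2) = 0)
Function('Z')(X) = Mul(Rational(1, 2), Pow(X, -1), Add(-4, X)) (Function('Z')(X) = Mul(Add(-4, X), Pow(Mul(2, X), -1)) = Mul(Add(-4, X), Mul(Rational(1, 2), Pow(X, -1))) = Mul(Rational(1, 2), Pow(X, -1), Add(-4, X)))
Function('A')(k, v) = 220 (Function('A')(k, v) = Mul(198, Pow(Mul(Rational(1, 2), Pow(-5, -1), Add(-4, -5)), -1)) = Mul(198, Pow(Mul(Rational(1, 2), Rational(-1, 5), -9), -1)) = Mul(198, Pow(Rational(9, 10), -1)) = Mul(198, Rational(10, 9)) = 220)
Mul(Add(-30047, Function('A')(Pow(Add(y, 214), -1), -6)), Add(-975, 5125)) = Mul(Add(-30047, 220), Add(-975, 5125)) = Mul(-29827, 4150) = -123782050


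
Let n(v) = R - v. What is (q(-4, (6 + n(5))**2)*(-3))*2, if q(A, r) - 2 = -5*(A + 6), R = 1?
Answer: 48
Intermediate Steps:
n(v) = 1 - v
q(A, r) = -28 - 5*A (q(A, r) = 2 - 5*(A + 6) = 2 - 5*(6 + A) = 2 + (-30 - 5*A) = -28 - 5*A)
(q(-4, (6 + n(5))**2)*(-3))*2 = ((-28 - 5*(-4))*(-3))*2 = ((-28 + 20)*(-3))*2 = -8*(-3)*2 = 24*2 = 48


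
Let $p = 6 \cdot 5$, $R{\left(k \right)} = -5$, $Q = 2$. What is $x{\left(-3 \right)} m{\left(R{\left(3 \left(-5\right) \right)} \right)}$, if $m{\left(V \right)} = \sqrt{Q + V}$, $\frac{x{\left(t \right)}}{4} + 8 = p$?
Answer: $88 i \sqrt{3} \approx 152.42 i$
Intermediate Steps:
$p = 30$
$x{\left(t \right)} = 88$ ($x{\left(t \right)} = -32 + 4 \cdot 30 = -32 + 120 = 88$)
$m{\left(V \right)} = \sqrt{2 + V}$
$x{\left(-3 \right)} m{\left(R{\left(3 \left(-5\right) \right)} \right)} = 88 \sqrt{2 - 5} = 88 \sqrt{-3} = 88 i \sqrt{3}$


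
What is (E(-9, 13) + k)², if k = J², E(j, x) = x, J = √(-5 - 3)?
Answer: 25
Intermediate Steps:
J = 2*I*√2 (J = √(-8) = 2*I*√2 ≈ 2.8284*I)
k = -8 (k = (2*I*√2)² = -8)
(E(-9, 13) + k)² = (13 - 8)² = 5² = 25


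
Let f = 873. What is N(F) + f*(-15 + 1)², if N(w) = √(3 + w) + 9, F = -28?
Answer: 171117 + 5*I ≈ 1.7112e+5 + 5.0*I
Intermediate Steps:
N(w) = 9 + √(3 + w)
N(F) + f*(-15 + 1)² = (9 + √(3 - 28)) + 873*(-15 + 1)² = (9 + √(-25)) + 873*(-14)² = (9 + 5*I) + 873*196 = (9 + 5*I) + 171108 = 171117 + 5*I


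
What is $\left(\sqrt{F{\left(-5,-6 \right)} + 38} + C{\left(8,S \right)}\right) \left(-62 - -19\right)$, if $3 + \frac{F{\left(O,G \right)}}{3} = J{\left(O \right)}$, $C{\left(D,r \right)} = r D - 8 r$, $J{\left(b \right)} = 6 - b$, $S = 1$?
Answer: $- 43 \sqrt{62} \approx -338.58$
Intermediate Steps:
$C{\left(D,r \right)} = - 8 r + D r$ ($C{\left(D,r \right)} = D r - 8 r = - 8 r + D r$)
$F{\left(O,G \right)} = 9 - 3 O$ ($F{\left(O,G \right)} = -9 + 3 \left(6 - O\right) = -9 - \left(-18 + 3 O\right) = 9 - 3 O$)
$\left(\sqrt{F{\left(-5,-6 \right)} + 38} + C{\left(8,S \right)}\right) \left(-62 - -19\right) = \left(\sqrt{\left(9 - -15\right) + 38} + 1 \left(-8 + 8\right)\right) \left(-62 - -19\right) = \left(\sqrt{\left(9 + 15\right) + 38} + 1 \cdot 0\right) \left(-62 + 19\right) = \left(\sqrt{24 + 38} + 0\right) \left(-43\right) = \left(\sqrt{62} + 0\right) \left(-43\right) = \sqrt{62} \left(-43\right) = - 43 \sqrt{62}$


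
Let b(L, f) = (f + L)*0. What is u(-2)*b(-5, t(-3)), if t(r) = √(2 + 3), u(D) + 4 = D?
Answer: 0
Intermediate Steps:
u(D) = -4 + D
t(r) = √5
b(L, f) = 0 (b(L, f) = (L + f)*0 = 0)
u(-2)*b(-5, t(-3)) = (-4 - 2)*0 = -6*0 = 0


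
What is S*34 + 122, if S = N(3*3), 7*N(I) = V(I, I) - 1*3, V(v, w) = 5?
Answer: 922/7 ≈ 131.71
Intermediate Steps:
N(I) = 2/7 (N(I) = (5 - 1*3)/7 = (5 - 3)/7 = (1/7)*2 = 2/7)
S = 2/7 ≈ 0.28571
S*34 + 122 = (2/7)*34 + 122 = 68/7 + 122 = 922/7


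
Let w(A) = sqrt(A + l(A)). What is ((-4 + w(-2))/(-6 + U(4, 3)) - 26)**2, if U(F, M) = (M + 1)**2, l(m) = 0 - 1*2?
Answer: (132 - I)**2/25 ≈ 696.92 - 10.56*I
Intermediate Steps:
l(m) = -2 (l(m) = 0 - 2 = -2)
U(F, M) = (1 + M)**2
w(A) = sqrt(-2 + A) (w(A) = sqrt(A - 2) = sqrt(-2 + A))
((-4 + w(-2))/(-6 + U(4, 3)) - 26)**2 = ((-4 + sqrt(-2 - 2))/(-6 + (1 + 3)**2) - 26)**2 = ((-4 + sqrt(-4))/(-6 + 4**2) - 26)**2 = ((-4 + 2*I)/(-6 + 16) - 26)**2 = ((-4 + 2*I)/10 - 26)**2 = ((-4 + 2*I)*(1/10) - 26)**2 = ((-2/5 + I/5) - 26)**2 = (-132/5 + I/5)**2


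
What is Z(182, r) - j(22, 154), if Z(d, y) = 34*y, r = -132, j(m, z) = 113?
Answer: -4601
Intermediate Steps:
Z(182, r) - j(22, 154) = 34*(-132) - 1*113 = -4488 - 113 = -4601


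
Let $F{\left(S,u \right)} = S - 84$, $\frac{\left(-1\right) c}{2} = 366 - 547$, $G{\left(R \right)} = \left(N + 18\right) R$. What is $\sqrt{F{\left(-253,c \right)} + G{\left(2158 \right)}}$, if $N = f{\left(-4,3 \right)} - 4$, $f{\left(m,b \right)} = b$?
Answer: $\sqrt{36349} \approx 190.65$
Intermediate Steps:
$N = -1$ ($N = 3 - 4 = -1$)
$G{\left(R \right)} = 17 R$ ($G{\left(R \right)} = \left(-1 + 18\right) R = 17 R$)
$c = 362$ ($c = - 2 \left(366 - 547\right) = \left(-2\right) \left(-181\right) = 362$)
$F{\left(S,u \right)} = -84 + S$ ($F{\left(S,u \right)} = S - 84 = -84 + S$)
$\sqrt{F{\left(-253,c \right)} + G{\left(2158 \right)}} = \sqrt{\left(-84 - 253\right) + 17 \cdot 2158} = \sqrt{-337 + 36686} = \sqrt{36349}$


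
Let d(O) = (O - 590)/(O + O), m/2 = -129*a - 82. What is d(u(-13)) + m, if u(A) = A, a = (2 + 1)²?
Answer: -64033/26 ≈ -2462.8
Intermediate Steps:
a = 9 (a = 3² = 9)
m = -2486 (m = 2*(-129*9 - 82) = 2*(-1161 - 82) = 2*(-1243) = -2486)
d(O) = (-590 + O)/(2*O) (d(O) = (-590 + O)/((2*O)) = (-590 + O)*(1/(2*O)) = (-590 + O)/(2*O))
d(u(-13)) + m = (½)*(-590 - 13)/(-13) - 2486 = (½)*(-1/13)*(-603) - 2486 = 603/26 - 2486 = -64033/26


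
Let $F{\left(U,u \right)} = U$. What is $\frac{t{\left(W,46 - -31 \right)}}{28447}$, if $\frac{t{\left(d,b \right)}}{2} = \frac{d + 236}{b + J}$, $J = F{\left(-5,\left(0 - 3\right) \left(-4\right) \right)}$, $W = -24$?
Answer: $\frac{53}{256023} \approx 0.00020701$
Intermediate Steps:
$J = -5$
$t{\left(d,b \right)} = \frac{2 \left(236 + d\right)}{-5 + b}$ ($t{\left(d,b \right)} = 2 \frac{d + 236}{b - 5} = 2 \frac{236 + d}{-5 + b} = \frac{2 \left(236 + d\right)}{-5 + b}$)
$\frac{t{\left(W,46 - -31 \right)}}{28447} = \frac{2 \frac{1}{-5 + \left(46 - -31\right)} \left(236 - 24\right)}{28447} = 2 \frac{1}{-5 + \left(46 + 31\right)} 212 \cdot \frac{1}{28447} = 2 \frac{1}{-5 + 77} \cdot 212 \cdot \frac{1}{28447} = 2 \cdot \frac{1}{72} \cdot 212 \cdot \frac{1}{28447} = \frac{53}{9} \cdot \frac{1}{28447} = \frac{53}{256023}$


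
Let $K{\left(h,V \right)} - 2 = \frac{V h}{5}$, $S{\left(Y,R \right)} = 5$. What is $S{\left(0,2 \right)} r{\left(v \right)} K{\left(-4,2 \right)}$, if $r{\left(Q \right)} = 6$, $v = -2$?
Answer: $12$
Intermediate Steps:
$K{\left(h,V \right)} = 2 + \frac{V h}{5}$
$S{\left(0,2 \right)} r{\left(v \right)} K{\left(-4,2 \right)} = 5 \cdot 6 \left(2 + \frac{1}{5} \cdot 2 \left(-4\right)\right) = 30 \left(2 - \frac{8}{5}\right) = 30 \cdot \frac{2}{5} = 12$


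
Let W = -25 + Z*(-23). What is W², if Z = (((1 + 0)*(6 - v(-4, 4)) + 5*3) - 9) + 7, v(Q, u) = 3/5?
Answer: 5022081/25 ≈ 2.0088e+5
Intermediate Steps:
v(Q, u) = ⅗ (v(Q, u) = 3*(⅕) = ⅗)
Z = 92/5 (Z = (((1 + 0)*(6 - 1*⅗) + 5*3) - 9) + 7 = ((1*(6 - ⅗) + 15) - 9) + 7 = ((1*(27/5) + 15) - 9) + 7 = ((27/5 + 15) - 9) + 7 = (102/5 - 9) + 7 = 57/5 + 7 = 92/5 ≈ 18.400)
W = -2241/5 (W = -25 + (92/5)*(-23) = -25 - 2116/5 = -2241/5 ≈ -448.20)
W² = (-2241/5)² = 5022081/25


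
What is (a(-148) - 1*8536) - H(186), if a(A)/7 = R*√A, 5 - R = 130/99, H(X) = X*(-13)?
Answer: -6118 + 5110*I*√37/99 ≈ -6118.0 + 313.97*I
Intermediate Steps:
H(X) = -13*X
R = 365/99 (R = 5 - 130/99 = 365/99 ≈ 3.6869)
a(A) = 2555*√A/99 (a(A) = 7*(365*√A/99) = 2555*√A/99)
(a(-148) - 1*8536) - H(186) = (2555*√(-148)/99 - 1*8536) - (-13)*186 = (2555*(2*I*√37)/99 - 8536) - 1*(-2418) = (5110*I*√37/99 - 8536) + 2418 = (-8536 + 5110*I*√37/99) + 2418 = -6118 + 5110*I*√37/99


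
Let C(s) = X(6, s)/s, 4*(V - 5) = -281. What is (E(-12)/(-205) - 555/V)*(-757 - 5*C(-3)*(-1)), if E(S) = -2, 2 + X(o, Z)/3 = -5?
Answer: -109653028/17835 ≈ -6148.2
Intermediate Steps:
V = -261/4 (V = 5 + (¼)*(-281) = 5 - 281/4 = -261/4 ≈ -65.250)
X(o, Z) = -21 (X(o, Z) = -6 + 3*(-5) = -6 - 15 = -21)
C(s) = -21/s
(E(-12)/(-205) - 555/V)*(-757 - 5*C(-3)*(-1)) = (-2/(-205) - 555/(-261/4))*(-757 - (-105)/(-3)*(-1)) = (-2*(-1/205) - 555*(-4/261))*(-757 - (-105)*(-1)/3*(-1)) = (2/205 + 740/87)*(-757 - 5*7*(-1)) = 151874*(-757 - 35*(-1))/17835 = 151874*(-757 + 35)/17835 = (151874/17835)*(-722) = -109653028/17835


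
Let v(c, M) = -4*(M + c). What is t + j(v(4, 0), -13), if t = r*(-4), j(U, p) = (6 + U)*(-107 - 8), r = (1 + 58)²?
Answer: -12774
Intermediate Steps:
v(c, M) = -4*M - 4*c
r = 3481 (r = 59² = 3481)
j(U, p) = -690 - 115*U (j(U, p) = (6 + U)*(-115) = -690 - 115*U)
t = -13924 (t = 3481*(-4) = -13924)
t + j(v(4, 0), -13) = -13924 + (-690 - 115*(-4*0 - 4*4)) = -13924 + (-690 - 115*(0 - 16)) = -13924 + (-690 - 115*(-16)) = -13924 + (-690 + 1840) = -13924 + 1150 = -12774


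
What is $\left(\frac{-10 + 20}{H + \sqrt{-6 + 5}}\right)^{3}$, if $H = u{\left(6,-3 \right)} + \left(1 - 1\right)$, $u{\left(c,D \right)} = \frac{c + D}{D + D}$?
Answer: $704 + 128 i \approx 704.0 + 128.0 i$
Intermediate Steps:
$u{\left(c,D \right)} = \frac{D + c}{2 D}$
$H = - \frac{1}{2}$ ($H = \frac{-3 + 6}{2 \left(-3\right)} + \left(1 - 1\right) = \frac{1}{2} \left(- \frac{1}{3}\right) 3 + 0 = - \frac{1}{2} + 0 = - \frac{1}{2} \approx -0.5$)
$\left(\frac{-10 + 20}{H + \sqrt{-6 + 5}}\right)^{3} = \left(\frac{-10 + 20}{- \frac{1}{2} + \sqrt{-6 + 5}}\right)^{3} = \left(\frac{10}{- \frac{1}{2} + \sqrt{-1}}\right)^{3} = \left(\frac{10}{- \frac{1}{2} + i}\right)^{3} = \left(10 \frac{4 \left(- \frac{1}{2} - i\right)}{5}\right)^{3} = \left(8 \left(- \frac{1}{2} - i\right)\right)^{3} = 512 \left(- \frac{1}{2} - i\right)^{3}$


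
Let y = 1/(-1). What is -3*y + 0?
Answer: 3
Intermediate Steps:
y = -1
-3*y + 0 = -3*(-1) + 0 = 3 + 0 = 3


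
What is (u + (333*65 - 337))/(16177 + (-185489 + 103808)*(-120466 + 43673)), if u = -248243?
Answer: -45387/1254509042 ≈ -3.6179e-5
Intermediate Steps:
(u + (333*65 - 337))/(16177 + (-185489 + 103808)*(-120466 + 43673)) = (-248243 + (333*65 - 337))/(16177 + (-185489 + 103808)*(-120466 + 43673)) = (-248243 + (21645 - 337))/(16177 - 81681*(-76793)) = (-248243 + 21308)/(16177 + 6272529033) = -226935/6272545210 = -226935*1/6272545210 = -45387/1254509042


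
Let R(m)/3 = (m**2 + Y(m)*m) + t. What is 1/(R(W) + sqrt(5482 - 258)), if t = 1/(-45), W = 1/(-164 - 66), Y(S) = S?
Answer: 419047350/32892483251039 + 12592845000*sqrt(1306)/32892483251039 ≈ 0.013848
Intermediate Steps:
W = -1/230 (W = 1/(-230) = -1/230 ≈ -0.0043478)
t = -1/45 ≈ -0.022222
R(m) = -1/15 + 6*m**2 (R(m) = 3*((m**2 + m*m) - 1/45) = 3*((m**2 + m**2) - 1/45) = 3*(2*m**2 - 1/45) = 3*(-1/45 + 2*m**2) = -1/15 + 6*m**2)
1/(R(W) + sqrt(5482 - 258)) = 1/((-1/15 + 6*(-1/230)**2) + sqrt(5482 - 258)) = 1/((-1/15 + 6*(1/52900)) + sqrt(5224)) = 1/((-1/15 + 3/26450) + 2*sqrt(1306)) = 1/(-5281/79350 + 2*sqrt(1306))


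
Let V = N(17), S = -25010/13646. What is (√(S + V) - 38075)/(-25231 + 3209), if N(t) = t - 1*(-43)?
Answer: 38075/22022 - 25*√4332605/150256106 ≈ 1.7286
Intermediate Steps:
S = -12505/6823 (S = -25010*1/13646 = -12505/6823 ≈ -1.8328)
N(t) = 43 + t (N(t) = t + 43 = 43 + t)
V = 60 (V = 43 + 17 = 60)
(√(S + V) - 38075)/(-25231 + 3209) = (√(-12505/6823 + 60) - 38075)/(-25231 + 3209) = (√(396875/6823) - 38075)/(-22022) = (25*√4332605/6823 - 38075)*(-1/22022) = (-38075 + 25*√4332605/6823)*(-1/22022) = 38075/22022 - 25*√4332605/150256106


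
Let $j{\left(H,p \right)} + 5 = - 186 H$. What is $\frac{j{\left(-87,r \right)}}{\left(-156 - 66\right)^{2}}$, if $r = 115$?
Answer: $\frac{16177}{49284} \approx 0.32824$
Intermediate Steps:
$j{\left(H,p \right)} = -5 - 186 H$
$\frac{j{\left(-87,r \right)}}{\left(-156 - 66\right)^{2}} = \frac{-5 - -16182}{\left(-156 - 66\right)^{2}} = \frac{-5 + 16182}{\left(-222\right)^{2}} = \frac{16177}{49284}$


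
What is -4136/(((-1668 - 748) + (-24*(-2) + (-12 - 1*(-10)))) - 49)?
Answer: 4136/2419 ≈ 1.7098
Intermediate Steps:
-4136/(((-1668 - 748) + (-24*(-2) + (-12 - 1*(-10)))) - 49) = -4136/((-2416 + (48 + (-12 + 10))) - 49) = -4136/((-2416 + (48 - 2)) - 49) = -4136/((-2416 + 46) - 49) = -4136/(-2370 - 49) = -4136/(-2419) = -4136*(-1/2419) = 4136/2419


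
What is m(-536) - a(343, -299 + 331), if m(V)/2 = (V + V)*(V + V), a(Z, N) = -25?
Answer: 2298393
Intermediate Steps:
m(V) = 8*V² (m(V) = 2*((V + V)*(V + V)) = 2*((2*V)*(2*V)) = 2*(4*V²) = 8*V²)
m(-536) - a(343, -299 + 331) = 8*(-536)² - 1*(-25) = 8*287296 + 25 = 2298368 + 25 = 2298393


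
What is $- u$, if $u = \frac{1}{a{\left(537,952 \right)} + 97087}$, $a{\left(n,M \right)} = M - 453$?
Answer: $- \frac{1}{97586} \approx -1.0247 \cdot 10^{-5}$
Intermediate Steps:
$a{\left(n,M \right)} = -453 + M$ ($a{\left(n,M \right)} = M - 453 = -453 + M$)
$u = \frac{1}{97586}$ ($u = \frac{1}{\left(-453 + 952\right) + 97087} = \frac{1}{499 + 97087} = \frac{1}{97586} \approx 1.0247 \cdot 10^{-5}$)
$- u = \left(-1\right) \frac{1}{97586} = - \frac{1}{97586}$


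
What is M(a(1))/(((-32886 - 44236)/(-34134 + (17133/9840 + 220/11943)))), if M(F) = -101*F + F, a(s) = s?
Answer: -6685318096435/151055159544 ≈ -44.257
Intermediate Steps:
M(F) = -100*F
M(a(1))/(((-32886 - 44236)/(-34134 + (17133/9840 + 220/11943)))) = (-100*1)/(((-32886 - 44236)/(-34134 + (17133/9840 + 220/11943)))) = -100/((-77122/(-34134 + (17133*(1/9840) + 220*(1/11943))))) = -100/((-77122/(-34134 + (5711/3280 + 220/11943)))) = -100/((-77122/(-34134 + 68928073/39173040))) = -100/((-77122/(-1337063619287/39173040))) = -100/((-77122*(-39173040/1337063619287))) = -100/3021103190880/1337063619287 = -100*1337063619287/3021103190880 = -6685318096435/151055159544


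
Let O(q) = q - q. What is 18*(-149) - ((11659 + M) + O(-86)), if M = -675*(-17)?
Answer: -25816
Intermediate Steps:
O(q) = 0
M = 11475
18*(-149) - ((11659 + M) + O(-86)) = 18*(-149) - ((11659 + 11475) + 0) = -2682 - (23134 + 0) = -2682 - 1*23134 = -2682 - 23134 = -25816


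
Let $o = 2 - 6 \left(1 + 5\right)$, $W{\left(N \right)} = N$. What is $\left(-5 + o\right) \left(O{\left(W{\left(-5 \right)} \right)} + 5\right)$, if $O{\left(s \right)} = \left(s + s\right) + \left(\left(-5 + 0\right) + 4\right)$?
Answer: $234$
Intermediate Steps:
$O{\left(s \right)} = -1 + 2 s$ ($O{\left(s \right)} = 2 s + \left(-5 + 4\right) = 2 s - 1 = -1 + 2 s$)
$o = -34$ ($o = 2 - 6 \cdot 6 = 2 - 36 = -34$)
$\left(-5 + o\right) \left(O{\left(W{\left(-5 \right)} \right)} + 5\right) = \left(-5 - 34\right) \left(\left(-1 + 2 \left(-5\right)\right) + 5\right) = - 39 \left(\left(-1 - 10\right) + 5\right) = - 39 \left(-11 + 5\right) = \left(-39\right) \left(-6\right) = 234$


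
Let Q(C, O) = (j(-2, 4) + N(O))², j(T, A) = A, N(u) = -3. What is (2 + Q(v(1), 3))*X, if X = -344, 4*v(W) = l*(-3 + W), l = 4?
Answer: -1032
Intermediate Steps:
v(W) = -3 + W (v(W) = (4*(-3 + W))/4 = (-12 + 4*W)/4 = -3 + W)
Q(C, O) = 1 (Q(C, O) = (4 - 3)² = 1² = 1)
(2 + Q(v(1), 3))*X = (2 + 1)*(-344) = 3*(-344) = -1032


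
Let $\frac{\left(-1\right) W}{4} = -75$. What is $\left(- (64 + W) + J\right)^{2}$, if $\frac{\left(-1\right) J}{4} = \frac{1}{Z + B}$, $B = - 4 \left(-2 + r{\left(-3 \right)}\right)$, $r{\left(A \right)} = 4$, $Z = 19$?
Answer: $\frac{16064064}{121} \approx 1.3276 \cdot 10^{5}$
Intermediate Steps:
$W = 300$ ($W = \left(-4\right) \left(-75\right) = 300$)
$B = -8$ ($B = - 4 \left(-2 + 4\right) = \left(-4\right) 2 = -8$)
$J = - \frac{4}{11}$ ($J = - \frac{4}{19 - 8} = - \frac{4}{11} \approx -0.36364$)
$\left(- (64 + W) + J\right)^{2} = \left(- (64 + 300) - \frac{4}{11}\right)^{2} = \left(\left(-1\right) 364 - \frac{4}{11}\right)^{2} = \left(-364 - \frac{4}{11}\right)^{2} = \left(- \frac{4008}{11}\right)^{2} = \frac{16064064}{121}$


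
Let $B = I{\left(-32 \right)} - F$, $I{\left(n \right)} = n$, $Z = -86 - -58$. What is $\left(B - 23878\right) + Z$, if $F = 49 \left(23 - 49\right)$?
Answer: $-22664$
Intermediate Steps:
$Z = -28$ ($Z = -86 + 58 = -28$)
$F = -1274$ ($F = 49 \left(-26\right) = -1274$)
$B = 1242$ ($B = -32 - -1274 = -32 + 1274 = 1242$)
$\left(B - 23878\right) + Z = \left(1242 - 23878\right) - 28 = -22636 - 28 = -22664$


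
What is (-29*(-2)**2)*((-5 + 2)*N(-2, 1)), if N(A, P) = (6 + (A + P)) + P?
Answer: 2088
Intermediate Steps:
N(A, P) = 6 + A + 2*P (N(A, P) = (6 + A + P) + P = 6 + A + 2*P)
(-29*(-2)**2)*((-5 + 2)*N(-2, 1)) = (-29*(-2)**2)*((-5 + 2)*(6 - 2 + 2*1)) = (-29*4)*(-3*(6 - 2 + 2)) = -(-348)*6 = -116*(-18) = 2088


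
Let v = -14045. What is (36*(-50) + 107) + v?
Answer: -15738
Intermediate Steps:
(36*(-50) + 107) + v = (36*(-50) + 107) - 14045 = (-1800 + 107) - 14045 = -1693 - 14045 = -15738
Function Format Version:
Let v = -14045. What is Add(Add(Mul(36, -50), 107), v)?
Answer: -15738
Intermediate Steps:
Add(Add(Mul(36, -50), 107), v) = Add(Add(Mul(36, -50), 107), -14045) = Add(Add(-1800, 107), -14045) = Add(-1693, -14045) = -15738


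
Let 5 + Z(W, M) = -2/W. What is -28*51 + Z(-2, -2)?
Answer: -1432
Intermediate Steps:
Z(W, M) = -5 - 2/W
-28*51 + Z(-2, -2) = -28*51 + (-5 - 2/(-2)) = -1428 + (-5 - 2*(-½)) = -1428 + (-5 + 1) = -1428 - 4 = -1432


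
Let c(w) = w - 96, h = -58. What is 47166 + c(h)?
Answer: 47012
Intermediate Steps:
c(w) = -96 + w
47166 + c(h) = 47166 + (-96 - 58) = 47166 - 154 = 47012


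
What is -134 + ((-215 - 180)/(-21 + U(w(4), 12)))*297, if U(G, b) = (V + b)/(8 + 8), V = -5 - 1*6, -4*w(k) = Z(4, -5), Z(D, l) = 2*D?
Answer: 366430/67 ≈ 5469.1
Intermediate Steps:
w(k) = -2 (w(k) = -4/2 = -¼*8 = -2)
V = -11 (V = -5 - 6 = -11)
U(G, b) = -11/16 + b/16 (U(G, b) = (-11 + b)/(8 + 8) = (-11 + b)/16 = (-11 + b)*(1/16) = -11/16 + b/16)
-134 + ((-215 - 180)/(-21 + U(w(4), 12)))*297 = -134 + ((-215 - 180)/(-21 + (-11/16 + (1/16)*12)))*297 = -134 - 395/(-21 + (-11/16 + ¾))*297 = -134 - 395/(-21 + 1/16)*297 = -134 - 395/(-335/16)*297 = -134 - 395*(-16/335)*297 = -134 + (1264/67)*297 = -134 + 375408/67 = 366430/67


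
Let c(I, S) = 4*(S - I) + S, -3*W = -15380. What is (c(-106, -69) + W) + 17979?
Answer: 69554/3 ≈ 23185.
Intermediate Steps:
W = 15380/3 (W = -⅓*(-15380) = 15380/3 ≈ 5126.7)
c(I, S) = -4*I + 5*S (c(I, S) = (-4*I + 4*S) + S = -4*I + 5*S)
(c(-106, -69) + W) + 17979 = ((-4*(-106) + 5*(-69)) + 15380/3) + 17979 = ((424 - 345) + 15380/3) + 17979 = (79 + 15380/3) + 17979 = 15617/3 + 17979 = 69554/3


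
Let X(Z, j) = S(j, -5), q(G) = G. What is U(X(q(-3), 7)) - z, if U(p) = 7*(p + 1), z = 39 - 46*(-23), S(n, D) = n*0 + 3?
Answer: -1069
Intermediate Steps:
S(n, D) = 3 (S(n, D) = 0 + 3 = 3)
X(Z, j) = 3
z = 1097 (z = 39 + 1058 = 1097)
U(p) = 7 + 7*p (U(p) = 7*(1 + p) = 7 + 7*p)
U(X(q(-3), 7)) - z = (7 + 7*3) - 1*1097 = (7 + 21) - 1097 = 28 - 1097 = -1069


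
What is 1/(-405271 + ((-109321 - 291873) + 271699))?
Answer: -1/534766 ≈ -1.8700e-6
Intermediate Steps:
1/(-405271 + ((-109321 - 291873) + 271699)) = 1/(-405271 + (-401194 + 271699)) = 1/(-405271 - 129495) = 1/(-534766) = -1/534766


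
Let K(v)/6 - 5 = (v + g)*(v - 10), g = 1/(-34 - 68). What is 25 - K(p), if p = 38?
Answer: -108585/17 ≈ -6387.4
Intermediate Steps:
g = -1/102 (g = 1/(-102) = -1/102 ≈ -0.0098039)
K(v) = 30 + 6*(-10 + v)*(-1/102 + v) (K(v) = 30 + 6*((v - 1/102)*(v - 10)) = 30 + 6*((-1/102 + v)*(-10 + v)) = 30 + 6*((-10 + v)*(-1/102 + v)) = 30 + 6*(-10 + v)*(-1/102 + v))
25 - K(p) = 25 - (520/17 + 6*38**2 - 1021/17*38) = 25 - (520/17 + 6*1444 - 38798/17) = 25 - (520/17 + 8664 - 38798/17) = 25 - 1*109010/17 = 25 - 109010/17 = -108585/17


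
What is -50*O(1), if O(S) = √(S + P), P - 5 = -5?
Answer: -50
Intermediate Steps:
P = 0 (P = 5 - 5 = 0)
O(S) = √S (O(S) = √(S + 0) = √S)
-50*O(1) = -50*√1 = -50*1 = -50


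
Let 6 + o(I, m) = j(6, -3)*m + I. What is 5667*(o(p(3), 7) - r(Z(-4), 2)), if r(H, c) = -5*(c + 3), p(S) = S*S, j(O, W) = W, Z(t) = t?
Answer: 39669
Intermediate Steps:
p(S) = S²
r(H, c) = -15 - 5*c (r(H, c) = -5*(3 + c) = -15 - 5*c)
o(I, m) = -6 + I - 3*m (o(I, m) = -6 + (-3*m + I) = -6 + (I - 3*m) = -6 + I - 3*m)
5667*(o(p(3), 7) - r(Z(-4), 2)) = 5667*((-6 + 3² - 3*7) - (-15 - 5*2)) = 5667*((-6 + 9 - 21) - (-15 - 10)) = 5667*(-18 - 1*(-25)) = 5667*(-18 + 25) = 5667*7 = 39669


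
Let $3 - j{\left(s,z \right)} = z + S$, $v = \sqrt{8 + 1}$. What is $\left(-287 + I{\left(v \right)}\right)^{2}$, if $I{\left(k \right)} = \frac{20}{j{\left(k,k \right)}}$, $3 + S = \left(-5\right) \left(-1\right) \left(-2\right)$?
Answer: $\frac{13771521}{169} \approx 81488.0$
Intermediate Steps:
$v = 3$ ($v = \sqrt{9} = 3$)
$S = -13$ ($S = -3 + \left(-5\right) \left(-1\right) \left(-2\right) = -3 + 5 \left(-2\right) = -3 - 10 = -13$)
$j{\left(s,z \right)} = 16 - z$ ($j{\left(s,z \right)} = 3 - \left(z - 13\right) = 3 - \left(-13 + z\right) = 16 - z$)
$I{\left(k \right)} = \frac{20}{16 - k}$
$\left(-287 + I{\left(v \right)}\right)^{2} = \left(-287 - \frac{20}{-16 + 3}\right)^{2} = \left(-287 - \frac{20}{-13}\right)^{2} = \left(-287 - - \frac{20}{13}\right)^{2} = \left(-287 + \frac{20}{13}\right)^{2} = \left(- \frac{3711}{13}\right)^{2} = \frac{13771521}{169}$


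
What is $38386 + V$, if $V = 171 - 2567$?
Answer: $35990$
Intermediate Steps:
$V = -2396$
$38386 + V = 38386 - 2396 = 35990$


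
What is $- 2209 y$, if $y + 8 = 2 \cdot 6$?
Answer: $-8836$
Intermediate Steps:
$y = 4$ ($y = -8 + 2 \cdot 6 = -8 + 12 = 4$)
$- 2209 y = \left(-2209\right) 4 = -8836$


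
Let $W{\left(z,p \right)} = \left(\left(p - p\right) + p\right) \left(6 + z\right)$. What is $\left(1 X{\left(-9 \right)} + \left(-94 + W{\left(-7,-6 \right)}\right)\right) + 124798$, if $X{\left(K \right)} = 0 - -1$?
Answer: $124711$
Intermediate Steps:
$W{\left(z,p \right)} = p \left(6 + z\right)$ ($W{\left(z,p \right)} = \left(0 + p\right) \left(6 + z\right) = p \left(6 + z\right)$)
$X{\left(K \right)} = 1$ ($X{\left(K \right)} = 0 + 1 = 1$)
$\left(1 X{\left(-9 \right)} + \left(-94 + W{\left(-7,-6 \right)}\right)\right) + 124798 = \left(1 \cdot 1 - \left(94 + 6 \left(6 - 7\right)\right)\right) + 124798 = \left(1 - 88\right) + 124798 = -87 + 124798 = 124711$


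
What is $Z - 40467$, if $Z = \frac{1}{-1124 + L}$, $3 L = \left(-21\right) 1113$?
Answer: $- \frac{360763306}{8915} \approx -40467.0$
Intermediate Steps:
$L = -7791$ ($L = \frac{\left(-21\right) 1113}{3} = \frac{1}{3} \left(-23373\right) = -7791$)
$Z = - \frac{1}{8915}$ ($Z = \frac{1}{-1124 - 7791} = \frac{1}{-8915} = - \frac{1}{8915} \approx -0.00011217$)
$Z - 40467 = - \frac{1}{8915} - 40467 = - \frac{360763306}{8915}$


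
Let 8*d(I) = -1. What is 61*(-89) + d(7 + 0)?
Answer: -43433/8 ≈ -5429.1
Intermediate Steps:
d(I) = -⅛ (d(I) = (⅛)*(-1) = -⅛)
61*(-89) + d(7 + 0) = 61*(-89) - ⅛ = -5429 - ⅛ = -43433/8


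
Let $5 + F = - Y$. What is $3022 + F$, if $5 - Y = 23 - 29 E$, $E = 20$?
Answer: $2455$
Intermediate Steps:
$Y = 562$ ($Y = 5 - \left(23 - 580\right) = 5 - -557 = 5 + 557 = 562$)
$F = -567$ ($F = -5 - 562 = -567$)
$3022 + F = 3022 - 567 = 2455$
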